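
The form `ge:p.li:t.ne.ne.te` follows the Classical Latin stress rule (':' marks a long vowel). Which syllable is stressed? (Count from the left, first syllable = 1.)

Classical Latin: stress the penult if heavy (long vowel or closed), else the antepenult.
Weights: 3 ne L, 4 ne L, 5 te L.
The penult (syllable 4, ne) is light, so stress falls on the antepenult (syllable 3, ne).
Stress on syllable 3: ge:p.li:t.ˈne.ne.te.

3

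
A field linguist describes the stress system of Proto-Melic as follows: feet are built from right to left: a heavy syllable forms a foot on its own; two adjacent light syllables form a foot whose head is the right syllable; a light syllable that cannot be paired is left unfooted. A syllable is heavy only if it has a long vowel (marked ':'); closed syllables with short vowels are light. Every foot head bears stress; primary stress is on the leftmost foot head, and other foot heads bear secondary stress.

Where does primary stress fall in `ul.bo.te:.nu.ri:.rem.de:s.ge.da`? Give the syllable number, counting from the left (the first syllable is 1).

Weights: 1 ul L, 2 bo L, 3 te: H, 4 nu L, 5 ri: H, 6 rem L, 7 de:s H, 8 ge L, 9 da L.
Parse right to left (heavy = foot alone; LL = one foot; stranded L unfooted): (ul.ˈbo) (ˈte:) nu (ˈri:) rem (ˈde:s) (ge.ˈda).
Foot heads: 2, 3, 5, 7, 9.
Primary stress on the leftmost head = syllable 2.
Primary stress: syllable 2 → ul.ˈbo.te:.nu.ri:.rem.de:s.ge.da.

2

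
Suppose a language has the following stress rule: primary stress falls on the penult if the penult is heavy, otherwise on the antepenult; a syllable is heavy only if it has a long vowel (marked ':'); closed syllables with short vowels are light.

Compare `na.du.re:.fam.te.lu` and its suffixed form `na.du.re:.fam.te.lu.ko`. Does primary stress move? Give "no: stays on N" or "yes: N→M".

Base `na.du.re:.fam.te.lu` (6 syllables):
  Weights: 4 fam L, 5 te L, 6 lu L.
  The penult (syllable 5, te) is light, so stress falls on the antepenult (syllable 4, fam).
  → primary stress on syllable 4.
Suffixed `na.du.re:.fam.te.lu.ko` (7 syllables):
  Weights: 5 te L, 6 lu L, 7 ko L.
  The penult (syllable 6, lu) is light, so stress falls on the antepenult (syllable 5, te).
  → primary stress on syllable 5.

yes: 4→5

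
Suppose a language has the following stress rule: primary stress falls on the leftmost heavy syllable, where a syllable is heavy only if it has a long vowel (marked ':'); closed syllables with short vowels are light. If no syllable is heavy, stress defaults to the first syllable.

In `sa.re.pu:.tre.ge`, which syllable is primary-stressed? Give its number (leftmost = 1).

3

Weights: 1 sa L, 2 re L, 3 pu: H, 4 tre L, 5 ge L.
Heavy syllables in the domain: 3. The leftmost is syllable 3 (pu:).
Primary stress: syllable 3 → sa.re.ˈpu:.tre.ge.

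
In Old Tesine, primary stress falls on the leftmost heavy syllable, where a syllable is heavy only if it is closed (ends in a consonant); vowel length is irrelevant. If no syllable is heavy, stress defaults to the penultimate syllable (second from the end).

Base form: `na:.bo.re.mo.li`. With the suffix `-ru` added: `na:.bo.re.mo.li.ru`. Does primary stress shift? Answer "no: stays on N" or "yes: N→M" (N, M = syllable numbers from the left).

yes: 4→5

Base `na:.bo.re.mo.li` (5 syllables):
  Weights: 1 na: L, 2 bo L, 3 re L, 4 mo L, 5 li L.
  No heavy syllable in the domain; default to the penultimate syllable (second from the end) = syllable 4.
  → primary stress on syllable 4.
Suffixed `na:.bo.re.mo.li.ru` (6 syllables):
  Weights: 1 na: L, 2 bo L, 3 re L, 4 mo L, 5 li L, 6 ru L.
  No heavy syllable in the domain; default to the penultimate syllable (second from the end) = syllable 5.
  → primary stress on syllable 5.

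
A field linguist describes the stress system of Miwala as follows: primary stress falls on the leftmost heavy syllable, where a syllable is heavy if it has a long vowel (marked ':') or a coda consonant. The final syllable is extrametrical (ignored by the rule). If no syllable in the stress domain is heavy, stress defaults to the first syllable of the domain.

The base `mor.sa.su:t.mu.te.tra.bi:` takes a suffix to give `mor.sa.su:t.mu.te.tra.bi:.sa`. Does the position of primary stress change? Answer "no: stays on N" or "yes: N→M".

no: stays on 1

Base `mor.sa.su:t.mu.te.tra.bi:` (7 syllables):
  The final syllable (7, bi:) is extrametrical; the stress domain is syllables 1–6.
  Weights: 1 mor H, 2 sa L, 3 su:t H, 4 mu L, 5 te L, 6 tra L.
  Heavy syllables in the domain: 1, 3. The leftmost is syllable 1 (mor).
  → primary stress on syllable 1.
Suffixed `mor.sa.su:t.mu.te.tra.bi:.sa` (8 syllables):
  The final syllable (8, sa) is extrametrical; the stress domain is syllables 1–7.
  Weights: 1 mor H, 2 sa L, 3 su:t H, 4 mu L, 5 te L, 6 tra L, 7 bi: H.
  Heavy syllables in the domain: 1, 3, 7. The leftmost is syllable 1 (mor).
  → primary stress on syllable 1.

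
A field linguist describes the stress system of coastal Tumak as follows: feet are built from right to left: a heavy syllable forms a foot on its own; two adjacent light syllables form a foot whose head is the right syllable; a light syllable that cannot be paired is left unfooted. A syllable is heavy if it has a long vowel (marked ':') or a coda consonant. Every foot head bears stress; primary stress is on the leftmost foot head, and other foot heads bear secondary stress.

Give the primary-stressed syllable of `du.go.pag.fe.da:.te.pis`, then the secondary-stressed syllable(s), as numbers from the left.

primary 2, secondary 3, 5, 7

Weights: 1 du L, 2 go L, 3 pag H, 4 fe L, 5 da: H, 6 te L, 7 pis H.
Parse right to left (heavy = foot alone; LL = one foot; stranded L unfooted): (du.ˈgo) (ˈpag) fe (ˈda:) te (ˈpis).
Foot heads: 2, 3, 5, 7.
Primary stress on the leftmost head = syllable 2.
Secondary stress on 3, 5, 7: du.ˈgo.ˌpag.fe.ˌda:.te.ˌpis.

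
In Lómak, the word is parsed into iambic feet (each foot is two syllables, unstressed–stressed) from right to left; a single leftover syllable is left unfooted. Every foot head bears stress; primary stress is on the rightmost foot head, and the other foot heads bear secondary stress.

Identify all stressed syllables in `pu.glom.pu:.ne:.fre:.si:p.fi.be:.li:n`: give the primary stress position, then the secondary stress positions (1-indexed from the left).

primary 9, secondary 3, 5, 7

Parse right to left into iambic (σˈσ) feet: pu (glom.ˈpu:) (ne:.ˈfre:) (si:p.ˈfi) (be:.ˈli:n). Syllable 1 is left unfooted.
Foot heads (stressed positions): 3, 5, 7, 9.
End Rule Rightmost: primary stress on the rightmost head = syllable 9.
Secondary stress on 3, 5, 7: pu.glom.ˌpu:.ne:.ˌfre:.si:p.ˌfi.be:.ˈli:n.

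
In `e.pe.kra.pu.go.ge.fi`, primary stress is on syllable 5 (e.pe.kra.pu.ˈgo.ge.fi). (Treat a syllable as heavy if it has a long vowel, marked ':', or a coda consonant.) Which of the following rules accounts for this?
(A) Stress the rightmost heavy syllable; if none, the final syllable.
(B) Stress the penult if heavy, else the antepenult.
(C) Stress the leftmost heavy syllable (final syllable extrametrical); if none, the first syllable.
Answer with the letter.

B

Rule A → syllable 7 (observed: 5).
Rule B → syllable 5 ✓.
Rule C → syllable 1 (observed: 5).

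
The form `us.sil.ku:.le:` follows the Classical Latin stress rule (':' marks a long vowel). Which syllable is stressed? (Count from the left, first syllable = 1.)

3

Classical Latin: stress the penult if heavy (long vowel or closed), else the antepenult.
Weights: 2 sil H, 3 ku: H, 4 le: H.
The penult (syllable 3, ku:) is heavy, so it takes stress.
Stress on syllable 3: us.sil.ˈku:.le:.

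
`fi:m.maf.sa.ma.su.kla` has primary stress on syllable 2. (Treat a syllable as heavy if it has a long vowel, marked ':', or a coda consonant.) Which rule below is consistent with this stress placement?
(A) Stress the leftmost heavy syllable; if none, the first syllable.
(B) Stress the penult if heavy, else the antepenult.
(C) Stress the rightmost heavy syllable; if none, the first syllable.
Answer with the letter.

C

Rule A → syllable 1 (observed: 2).
Rule B → syllable 4 (observed: 2).
Rule C → syllable 2 ✓.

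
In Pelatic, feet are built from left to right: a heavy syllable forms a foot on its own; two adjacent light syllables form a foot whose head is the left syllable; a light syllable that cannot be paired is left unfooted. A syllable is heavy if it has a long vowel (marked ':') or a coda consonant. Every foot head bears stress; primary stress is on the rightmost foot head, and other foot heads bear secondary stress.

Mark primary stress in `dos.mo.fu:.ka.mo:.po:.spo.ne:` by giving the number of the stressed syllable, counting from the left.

8

Weights: 1 dos H, 2 mo L, 3 fu: H, 4 ka L, 5 mo: H, 6 po: H, 7 spo L, 8 ne: H.
Parse left to right (heavy = foot alone; LL = one foot; stranded L unfooted): (ˈdos) mo (ˈfu:) ka (ˈmo:) (ˈpo:) spo (ˈne:).
Foot heads: 1, 3, 5, 6, 8.
Primary stress on the rightmost head = syllable 8.
Primary stress: syllable 8 → dos.mo.fu:.ka.mo:.po:.spo.ˈne:.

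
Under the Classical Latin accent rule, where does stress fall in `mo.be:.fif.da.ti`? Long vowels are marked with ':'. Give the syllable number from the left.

Classical Latin: stress the penult if heavy (long vowel or closed), else the antepenult.
Weights: 3 fif H, 4 da L, 5 ti L.
The penult (syllable 4, da) is light, so stress falls on the antepenult (syllable 3, fif).
Stress on syllable 3: mo.be:.ˈfif.da.ti.

3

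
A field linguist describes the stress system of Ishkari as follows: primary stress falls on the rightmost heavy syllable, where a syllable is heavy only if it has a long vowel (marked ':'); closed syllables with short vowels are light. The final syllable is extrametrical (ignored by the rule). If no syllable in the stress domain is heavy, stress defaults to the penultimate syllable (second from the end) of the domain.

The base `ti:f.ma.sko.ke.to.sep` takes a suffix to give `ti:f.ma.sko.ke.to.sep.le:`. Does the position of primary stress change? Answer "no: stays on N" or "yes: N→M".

Base `ti:f.ma.sko.ke.to.sep` (6 syllables):
  The final syllable (6, sep) is extrametrical; the stress domain is syllables 1–5.
  Weights: 1 ti:f H, 2 ma L, 3 sko L, 4 ke L, 5 to L.
  Heavy syllables in the domain: 1. The rightmost is syllable 1 (ti:f).
  → primary stress on syllable 1.
Suffixed `ti:f.ma.sko.ke.to.sep.le:` (7 syllables):
  The final syllable (7, le:) is extrametrical; the stress domain is syllables 1–6.
  Weights: 1 ti:f H, 2 ma L, 3 sko L, 4 ke L, 5 to L, 6 sep L.
  Heavy syllables in the domain: 1. The rightmost is syllable 1 (ti:f).
  → primary stress on syllable 1.

no: stays on 1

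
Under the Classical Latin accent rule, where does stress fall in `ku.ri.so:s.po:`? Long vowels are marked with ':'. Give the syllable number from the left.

Classical Latin: stress the penult if heavy (long vowel or closed), else the antepenult.
Weights: 2 ri L, 3 so:s H, 4 po: H.
The penult (syllable 3, so:s) is heavy, so it takes stress.
Stress on syllable 3: ku.ri.ˈso:s.po:.

3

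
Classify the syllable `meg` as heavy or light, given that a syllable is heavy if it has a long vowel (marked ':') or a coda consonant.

heavy

`meg`: short vowel, closed (coda /g/). Closed → heavy.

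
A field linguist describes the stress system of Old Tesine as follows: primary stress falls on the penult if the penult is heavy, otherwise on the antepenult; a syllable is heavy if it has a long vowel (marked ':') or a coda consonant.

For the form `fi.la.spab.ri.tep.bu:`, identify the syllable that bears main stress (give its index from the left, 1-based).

5

Weights: 4 ri L, 5 tep H, 6 bu: H.
The penult (syllable 5, tep) is heavy, so it takes stress.
Primary stress: syllable 5 → fi.la.spab.ri.ˈtep.bu:.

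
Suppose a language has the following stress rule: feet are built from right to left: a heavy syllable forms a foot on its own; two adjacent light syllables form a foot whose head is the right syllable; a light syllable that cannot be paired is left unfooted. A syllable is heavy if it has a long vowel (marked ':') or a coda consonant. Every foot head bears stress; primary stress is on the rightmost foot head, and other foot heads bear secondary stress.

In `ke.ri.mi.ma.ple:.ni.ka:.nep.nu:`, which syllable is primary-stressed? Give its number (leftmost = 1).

9

Weights: 1 ke L, 2 ri L, 3 mi L, 4 ma L, 5 ple: H, 6 ni L, 7 ka: H, 8 nep H, 9 nu: H.
Parse right to left (heavy = foot alone; LL = one foot; stranded L unfooted): (ke.ˈri) (mi.ˈma) (ˈple:) ni (ˈka:) (ˈnep) (ˈnu:).
Foot heads: 2, 4, 5, 7, 8, 9.
Primary stress on the rightmost head = syllable 9.
Primary stress: syllable 9 → ke.ri.mi.ma.ple:.ni.ka:.nep.ˈnu:.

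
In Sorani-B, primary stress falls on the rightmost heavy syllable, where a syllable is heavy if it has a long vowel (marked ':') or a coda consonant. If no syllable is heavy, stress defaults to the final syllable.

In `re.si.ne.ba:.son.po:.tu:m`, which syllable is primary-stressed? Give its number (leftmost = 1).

Weights: 1 re L, 2 si L, 3 ne L, 4 ba: H, 5 son H, 6 po: H, 7 tu:m H.
Heavy syllables in the domain: 4, 5, 6, 7. The rightmost is syllable 7 (tu:m).
Primary stress: syllable 7 → re.si.ne.ba:.son.po:.ˈtu:m.

7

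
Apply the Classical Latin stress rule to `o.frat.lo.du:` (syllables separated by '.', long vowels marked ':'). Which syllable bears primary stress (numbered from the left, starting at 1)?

Classical Latin: stress the penult if heavy (long vowel or closed), else the antepenult.
Weights: 2 frat H, 3 lo L, 4 du: H.
The penult (syllable 3, lo) is light, so stress falls on the antepenult (syllable 2, frat).
Stress on syllable 2: o.ˈfrat.lo.du:.

2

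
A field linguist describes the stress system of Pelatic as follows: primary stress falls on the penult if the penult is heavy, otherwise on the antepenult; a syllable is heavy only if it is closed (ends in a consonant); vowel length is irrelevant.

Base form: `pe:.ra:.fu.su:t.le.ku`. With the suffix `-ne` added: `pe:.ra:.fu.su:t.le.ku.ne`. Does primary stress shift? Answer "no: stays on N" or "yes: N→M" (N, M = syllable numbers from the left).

yes: 4→5

Base `pe:.ra:.fu.su:t.le.ku` (6 syllables):
  Weights: 4 su:t H, 5 le L, 6 ku L.
  The penult (syllable 5, le) is light, so stress falls on the antepenult (syllable 4, su:t).
  → primary stress on syllable 4.
Suffixed `pe:.ra:.fu.su:t.le.ku.ne` (7 syllables):
  Weights: 5 le L, 6 ku L, 7 ne L.
  The penult (syllable 6, ku) is light, so stress falls on the antepenult (syllable 5, le).
  → primary stress on syllable 5.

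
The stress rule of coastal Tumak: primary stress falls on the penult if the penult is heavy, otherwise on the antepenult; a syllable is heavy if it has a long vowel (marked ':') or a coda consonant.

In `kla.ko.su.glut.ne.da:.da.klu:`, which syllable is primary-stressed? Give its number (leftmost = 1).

Weights: 6 da: H, 7 da L, 8 klu: H.
The penult (syllable 7, da) is light, so stress falls on the antepenult (syllable 6, da:).
Primary stress: syllable 6 → kla.ko.su.glut.ne.ˈda:.da.klu:.

6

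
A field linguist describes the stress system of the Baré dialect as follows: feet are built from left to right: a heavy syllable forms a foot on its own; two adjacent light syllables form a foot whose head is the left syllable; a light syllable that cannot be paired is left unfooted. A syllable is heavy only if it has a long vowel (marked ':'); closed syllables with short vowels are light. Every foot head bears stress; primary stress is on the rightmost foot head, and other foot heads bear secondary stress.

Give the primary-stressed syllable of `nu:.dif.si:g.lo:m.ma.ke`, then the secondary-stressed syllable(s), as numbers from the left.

primary 5, secondary 1, 3, 4

Weights: 1 nu: H, 2 dif L, 3 si:g H, 4 lo:m H, 5 ma L, 6 ke L.
Parse left to right (heavy = foot alone; LL = one foot; stranded L unfooted): (ˈnu:) dif (ˈsi:g) (ˈlo:m) (ˈma.ke).
Foot heads: 1, 3, 4, 5.
Primary stress on the rightmost head = syllable 5.
Secondary stress on 1, 3, 4: ˌnu:.dif.ˌsi:g.ˌlo:m.ˈma.ke.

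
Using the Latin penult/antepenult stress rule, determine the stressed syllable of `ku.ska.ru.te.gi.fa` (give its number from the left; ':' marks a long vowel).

4

Classical Latin: stress the penult if heavy (long vowel or closed), else the antepenult.
Weights: 4 te L, 5 gi L, 6 fa L.
The penult (syllable 5, gi) is light, so stress falls on the antepenult (syllable 4, te).
Stress on syllable 4: ku.ska.ru.ˈte.gi.fa.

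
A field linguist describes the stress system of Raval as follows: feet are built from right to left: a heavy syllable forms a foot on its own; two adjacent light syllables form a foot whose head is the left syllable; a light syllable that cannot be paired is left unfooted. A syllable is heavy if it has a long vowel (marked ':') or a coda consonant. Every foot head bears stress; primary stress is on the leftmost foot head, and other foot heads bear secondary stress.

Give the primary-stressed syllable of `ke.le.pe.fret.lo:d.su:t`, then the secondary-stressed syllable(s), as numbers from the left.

primary 2, secondary 4, 5, 6

Weights: 1 ke L, 2 le L, 3 pe L, 4 fret H, 5 lo:d H, 6 su:t H.
Parse right to left (heavy = foot alone; LL = one foot; stranded L unfooted): ke (ˈle.pe) (ˈfret) (ˈlo:d) (ˈsu:t).
Foot heads: 2, 4, 5, 6.
Primary stress on the leftmost head = syllable 2.
Secondary stress on 4, 5, 6: ke.ˈle.pe.ˌfret.ˌlo:d.ˌsu:t.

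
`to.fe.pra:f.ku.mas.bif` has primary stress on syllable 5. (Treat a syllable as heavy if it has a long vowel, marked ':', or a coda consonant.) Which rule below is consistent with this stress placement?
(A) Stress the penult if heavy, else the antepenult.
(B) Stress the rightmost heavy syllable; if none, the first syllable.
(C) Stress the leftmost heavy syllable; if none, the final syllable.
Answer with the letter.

Rule A → syllable 5 ✓.
Rule B → syllable 6 (observed: 5).
Rule C → syllable 3 (observed: 5).

A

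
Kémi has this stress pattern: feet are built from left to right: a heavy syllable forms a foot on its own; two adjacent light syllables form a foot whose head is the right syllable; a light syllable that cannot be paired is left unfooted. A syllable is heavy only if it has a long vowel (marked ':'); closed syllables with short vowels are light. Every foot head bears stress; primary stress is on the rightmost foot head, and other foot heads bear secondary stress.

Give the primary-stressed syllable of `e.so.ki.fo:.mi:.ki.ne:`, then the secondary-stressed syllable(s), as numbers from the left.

Weights: 1 e L, 2 so L, 3 ki L, 4 fo: H, 5 mi: H, 6 ki L, 7 ne: H.
Parse left to right (heavy = foot alone; LL = one foot; stranded L unfooted): (e.ˈso) ki (ˈfo:) (ˈmi:) ki (ˈne:).
Foot heads: 2, 4, 5, 7.
Primary stress on the rightmost head = syllable 7.
Secondary stress on 2, 4, 5: e.ˌso.ki.ˌfo:.ˌmi:.ki.ˈne:.

primary 7, secondary 2, 4, 5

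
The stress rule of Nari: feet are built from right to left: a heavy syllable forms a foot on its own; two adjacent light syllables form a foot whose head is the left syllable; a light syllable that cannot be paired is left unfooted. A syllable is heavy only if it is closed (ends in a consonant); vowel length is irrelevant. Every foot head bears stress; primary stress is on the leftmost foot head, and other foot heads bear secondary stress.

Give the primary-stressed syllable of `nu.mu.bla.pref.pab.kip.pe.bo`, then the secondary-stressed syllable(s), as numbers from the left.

Weights: 1 nu L, 2 mu L, 3 bla L, 4 pref H, 5 pab H, 6 kip H, 7 pe L, 8 bo L.
Parse right to left (heavy = foot alone; LL = one foot; stranded L unfooted): nu (ˈmu.bla) (ˈpref) (ˈpab) (ˈkip) (ˈpe.bo).
Foot heads: 2, 4, 5, 6, 7.
Primary stress on the leftmost head = syllable 2.
Secondary stress on 4, 5, 6, 7: nu.ˈmu.bla.ˌpref.ˌpab.ˌkip.ˌpe.bo.

primary 2, secondary 4, 5, 6, 7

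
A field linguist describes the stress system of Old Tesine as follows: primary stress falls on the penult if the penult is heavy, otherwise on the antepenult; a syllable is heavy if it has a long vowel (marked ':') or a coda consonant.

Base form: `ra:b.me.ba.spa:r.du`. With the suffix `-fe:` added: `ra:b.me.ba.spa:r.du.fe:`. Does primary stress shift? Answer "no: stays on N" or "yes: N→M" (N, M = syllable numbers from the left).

Base `ra:b.me.ba.spa:r.du` (5 syllables):
  Weights: 3 ba L, 4 spa:r H, 5 du L.
  The penult (syllable 4, spa:r) is heavy, so it takes stress.
  → primary stress on syllable 4.
Suffixed `ra:b.me.ba.spa:r.du.fe:` (6 syllables):
  Weights: 4 spa:r H, 5 du L, 6 fe: H.
  The penult (syllable 5, du) is light, so stress falls on the antepenult (syllable 4, spa:r).
  → primary stress on syllable 4.

no: stays on 4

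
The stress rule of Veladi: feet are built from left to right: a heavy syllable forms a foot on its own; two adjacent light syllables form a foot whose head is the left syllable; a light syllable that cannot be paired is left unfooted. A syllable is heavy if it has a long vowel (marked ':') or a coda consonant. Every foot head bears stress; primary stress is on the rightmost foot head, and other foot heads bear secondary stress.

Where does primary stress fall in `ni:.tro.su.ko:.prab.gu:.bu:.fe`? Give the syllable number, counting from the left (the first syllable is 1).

7

Weights: 1 ni: H, 2 tro L, 3 su L, 4 ko: H, 5 prab H, 6 gu: H, 7 bu: H, 8 fe L.
Parse left to right (heavy = foot alone; LL = one foot; stranded L unfooted): (ˈni:) (ˈtro.su) (ˈko:) (ˈprab) (ˈgu:) (ˈbu:) fe.
Foot heads: 1, 2, 4, 5, 6, 7.
Primary stress on the rightmost head = syllable 7.
Primary stress: syllable 7 → ni:.tro.su.ko:.prab.gu:.ˈbu:.fe.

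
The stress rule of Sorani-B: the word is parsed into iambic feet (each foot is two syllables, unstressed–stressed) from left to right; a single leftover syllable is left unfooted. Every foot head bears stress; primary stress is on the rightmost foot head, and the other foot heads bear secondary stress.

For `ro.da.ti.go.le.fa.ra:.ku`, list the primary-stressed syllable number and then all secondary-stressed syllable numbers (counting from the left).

Parse left to right into iambic (σˈσ) feet: (ro.ˈda) (ti.ˈgo) (le.ˈfa) (ra:.ˈku).
Foot heads (stressed positions): 2, 4, 6, 8.
End Rule Rightmost: primary stress on the rightmost head = syllable 8.
Secondary stress on 2, 4, 6: ro.ˌda.ti.ˌgo.le.ˌfa.ra:.ˈku.

primary 8, secondary 2, 4, 6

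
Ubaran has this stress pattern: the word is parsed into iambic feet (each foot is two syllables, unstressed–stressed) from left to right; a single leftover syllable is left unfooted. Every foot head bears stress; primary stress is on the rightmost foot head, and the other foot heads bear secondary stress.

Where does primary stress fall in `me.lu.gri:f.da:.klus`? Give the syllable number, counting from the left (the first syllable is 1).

Parse left to right into iambic (σˈσ) feet: (me.ˈlu) (gri:f.ˈda:) klus. Syllable 5 is left unfooted.
Foot heads (stressed positions): 2, 4.
End Rule Rightmost: primary stress on the rightmost head = syllable 4.
Primary stress: syllable 4 → me.lu.gri:f.ˈda:.klus.

4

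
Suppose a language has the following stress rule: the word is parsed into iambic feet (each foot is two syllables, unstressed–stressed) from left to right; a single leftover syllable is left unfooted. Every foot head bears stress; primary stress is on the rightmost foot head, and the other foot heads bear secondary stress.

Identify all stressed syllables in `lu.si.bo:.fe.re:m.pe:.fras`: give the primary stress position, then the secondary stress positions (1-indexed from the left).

primary 6, secondary 2, 4

Parse left to right into iambic (σˈσ) feet: (lu.ˈsi) (bo:.ˈfe) (re:m.ˈpe:) fras. Syllable 7 is left unfooted.
Foot heads (stressed positions): 2, 4, 6.
End Rule Rightmost: primary stress on the rightmost head = syllable 6.
Secondary stress on 2, 4: lu.ˌsi.bo:.ˌfe.re:m.ˈpe:.fras.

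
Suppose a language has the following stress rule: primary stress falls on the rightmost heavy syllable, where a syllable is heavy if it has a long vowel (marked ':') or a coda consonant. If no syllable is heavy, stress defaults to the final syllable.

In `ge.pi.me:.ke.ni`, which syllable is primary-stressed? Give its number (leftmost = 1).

Weights: 1 ge L, 2 pi L, 3 me: H, 4 ke L, 5 ni L.
Heavy syllables in the domain: 3. The rightmost is syllable 3 (me:).
Primary stress: syllable 3 → ge.pi.ˈme:.ke.ni.

3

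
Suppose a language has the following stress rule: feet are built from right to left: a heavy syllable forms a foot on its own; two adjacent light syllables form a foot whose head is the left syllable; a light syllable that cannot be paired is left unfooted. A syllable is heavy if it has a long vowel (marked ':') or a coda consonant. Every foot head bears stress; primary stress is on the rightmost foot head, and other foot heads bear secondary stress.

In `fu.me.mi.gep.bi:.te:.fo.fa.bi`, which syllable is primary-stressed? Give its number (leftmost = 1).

Weights: 1 fu L, 2 me L, 3 mi L, 4 gep H, 5 bi: H, 6 te: H, 7 fo L, 8 fa L, 9 bi L.
Parse right to left (heavy = foot alone; LL = one foot; stranded L unfooted): fu (ˈme.mi) (ˈgep) (ˈbi:) (ˈte:) fo (ˈfa.bi).
Foot heads: 2, 4, 5, 6, 8.
Primary stress on the rightmost head = syllable 8.
Primary stress: syllable 8 → fu.me.mi.gep.bi:.te:.fo.ˈfa.bi.

8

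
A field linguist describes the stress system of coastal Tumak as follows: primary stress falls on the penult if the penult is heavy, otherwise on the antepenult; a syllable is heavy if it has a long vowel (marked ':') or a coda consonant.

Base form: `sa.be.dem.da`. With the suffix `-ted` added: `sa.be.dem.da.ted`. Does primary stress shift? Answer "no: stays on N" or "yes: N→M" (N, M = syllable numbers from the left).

no: stays on 3

Base `sa.be.dem.da` (4 syllables):
  Weights: 2 be L, 3 dem H, 4 da L.
  The penult (syllable 3, dem) is heavy, so it takes stress.
  → primary stress on syllable 3.
Suffixed `sa.be.dem.da.ted` (5 syllables):
  Weights: 3 dem H, 4 da L, 5 ted H.
  The penult (syllable 4, da) is light, so stress falls on the antepenult (syllable 3, dem).
  → primary stress on syllable 3.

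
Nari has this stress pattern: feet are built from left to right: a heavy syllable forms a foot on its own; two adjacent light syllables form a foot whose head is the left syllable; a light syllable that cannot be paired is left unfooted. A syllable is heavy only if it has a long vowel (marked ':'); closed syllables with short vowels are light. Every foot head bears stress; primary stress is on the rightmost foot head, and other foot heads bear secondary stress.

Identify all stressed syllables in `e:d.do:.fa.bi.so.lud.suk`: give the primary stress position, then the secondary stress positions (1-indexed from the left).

Weights: 1 e:d H, 2 do: H, 3 fa L, 4 bi L, 5 so L, 6 lud L, 7 suk L.
Parse left to right (heavy = foot alone; LL = one foot; stranded L unfooted): (ˈe:d) (ˈdo:) (ˈfa.bi) (ˈso.lud) suk.
Foot heads: 1, 2, 3, 5.
Primary stress on the rightmost head = syllable 5.
Secondary stress on 1, 2, 3: ˌe:d.ˌdo:.ˌfa.bi.ˈso.lud.suk.

primary 5, secondary 1, 2, 3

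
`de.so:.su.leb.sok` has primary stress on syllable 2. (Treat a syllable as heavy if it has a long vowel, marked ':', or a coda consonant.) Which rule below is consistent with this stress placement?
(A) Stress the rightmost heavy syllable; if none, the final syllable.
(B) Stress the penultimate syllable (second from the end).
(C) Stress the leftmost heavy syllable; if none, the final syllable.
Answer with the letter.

C

Rule A → syllable 5 (observed: 2).
Rule B → syllable 4 (observed: 2).
Rule C → syllable 2 ✓.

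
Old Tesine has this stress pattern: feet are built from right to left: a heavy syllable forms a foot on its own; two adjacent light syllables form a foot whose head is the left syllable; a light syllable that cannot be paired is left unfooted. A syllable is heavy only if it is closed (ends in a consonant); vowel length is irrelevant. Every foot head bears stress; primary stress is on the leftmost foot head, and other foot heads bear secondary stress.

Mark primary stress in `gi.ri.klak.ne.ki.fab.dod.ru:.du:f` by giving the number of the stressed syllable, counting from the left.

1

Weights: 1 gi L, 2 ri L, 3 klak H, 4 ne L, 5 ki L, 6 fab H, 7 dod H, 8 ru: L, 9 du:f H.
Parse right to left (heavy = foot alone; LL = one foot; stranded L unfooted): (ˈgi.ri) (ˈklak) (ˈne.ki) (ˈfab) (ˈdod) ru: (ˈdu:f).
Foot heads: 1, 3, 4, 6, 7, 9.
Primary stress on the leftmost head = syllable 1.
Primary stress: syllable 1 → ˈgi.ri.klak.ne.ki.fab.dod.ru:.du:f.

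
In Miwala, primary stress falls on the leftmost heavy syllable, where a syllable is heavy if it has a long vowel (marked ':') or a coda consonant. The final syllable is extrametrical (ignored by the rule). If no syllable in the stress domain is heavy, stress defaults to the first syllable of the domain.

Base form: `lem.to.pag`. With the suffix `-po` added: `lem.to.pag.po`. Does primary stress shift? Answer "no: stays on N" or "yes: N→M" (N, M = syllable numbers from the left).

no: stays on 1

Base `lem.to.pag` (3 syllables):
  The final syllable (3, pag) is extrametrical; the stress domain is syllables 1–2.
  Weights: 1 lem H, 2 to L.
  Heavy syllables in the domain: 1. The leftmost is syllable 1 (lem).
  → primary stress on syllable 1.
Suffixed `lem.to.pag.po` (4 syllables):
  The final syllable (4, po) is extrametrical; the stress domain is syllables 1–3.
  Weights: 1 lem H, 2 to L, 3 pag H.
  Heavy syllables in the domain: 1, 3. The leftmost is syllable 1 (lem).
  → primary stress on syllable 1.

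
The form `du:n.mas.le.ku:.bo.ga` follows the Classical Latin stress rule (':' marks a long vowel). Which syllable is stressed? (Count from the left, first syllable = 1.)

4

Classical Latin: stress the penult if heavy (long vowel or closed), else the antepenult.
Weights: 4 ku: H, 5 bo L, 6 ga L.
The penult (syllable 5, bo) is light, so stress falls on the antepenult (syllable 4, ku:).
Stress on syllable 4: du:n.mas.le.ˈku:.bo.ga.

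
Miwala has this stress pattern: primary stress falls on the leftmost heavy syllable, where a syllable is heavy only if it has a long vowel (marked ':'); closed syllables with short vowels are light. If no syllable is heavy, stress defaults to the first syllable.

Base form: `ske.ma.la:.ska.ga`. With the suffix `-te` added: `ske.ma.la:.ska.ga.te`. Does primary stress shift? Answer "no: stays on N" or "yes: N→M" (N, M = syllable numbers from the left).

Base `ske.ma.la:.ska.ga` (5 syllables):
  Weights: 1 ske L, 2 ma L, 3 la: H, 4 ska L, 5 ga L.
  Heavy syllables in the domain: 3. The leftmost is syllable 3 (la:).
  → primary stress on syllable 3.
Suffixed `ske.ma.la:.ska.ga.te` (6 syllables):
  Weights: 1 ske L, 2 ma L, 3 la: H, 4 ska L, 5 ga L, 6 te L.
  Heavy syllables in the domain: 3. The leftmost is syllable 3 (la:).
  → primary stress on syllable 3.

no: stays on 3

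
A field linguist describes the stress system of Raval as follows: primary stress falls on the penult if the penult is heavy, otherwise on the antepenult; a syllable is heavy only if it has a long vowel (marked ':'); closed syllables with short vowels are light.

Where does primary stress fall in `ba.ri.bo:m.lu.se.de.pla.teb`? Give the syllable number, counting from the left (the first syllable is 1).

6

Weights: 6 de L, 7 pla L, 8 teb L.
The penult (syllable 7, pla) is light, so stress falls on the antepenult (syllable 6, de).
Primary stress: syllable 6 → ba.ri.bo:m.lu.se.ˈde.pla.teb.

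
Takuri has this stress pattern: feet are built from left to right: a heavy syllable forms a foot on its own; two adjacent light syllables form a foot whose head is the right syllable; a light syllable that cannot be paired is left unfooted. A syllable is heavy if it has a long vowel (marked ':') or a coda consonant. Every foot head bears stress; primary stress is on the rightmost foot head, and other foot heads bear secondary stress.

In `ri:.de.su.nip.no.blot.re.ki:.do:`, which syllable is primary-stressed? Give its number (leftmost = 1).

9

Weights: 1 ri: H, 2 de L, 3 su L, 4 nip H, 5 no L, 6 blot H, 7 re L, 8 ki: H, 9 do: H.
Parse left to right (heavy = foot alone; LL = one foot; stranded L unfooted): (ˈri:) (de.ˈsu) (ˈnip) no (ˈblot) re (ˈki:) (ˈdo:).
Foot heads: 1, 3, 4, 6, 8, 9.
Primary stress on the rightmost head = syllable 9.
Primary stress: syllable 9 → ri:.de.su.nip.no.blot.re.ki:.ˈdo:.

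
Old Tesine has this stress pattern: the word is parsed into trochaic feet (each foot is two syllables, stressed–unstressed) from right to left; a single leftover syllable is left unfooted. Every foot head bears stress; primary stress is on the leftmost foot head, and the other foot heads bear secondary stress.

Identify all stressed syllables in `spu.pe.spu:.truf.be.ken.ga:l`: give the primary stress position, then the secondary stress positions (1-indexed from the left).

Parse right to left into trochaic (ˈσσ) feet: spu (ˈpe.spu:) (ˈtruf.be) (ˈken.ga:l). Syllable 1 is left unfooted.
Foot heads (stressed positions): 2, 4, 6.
End Rule Leftmost: primary stress on the leftmost head = syllable 2.
Secondary stress on 4, 6: spu.ˈpe.spu:.ˌtruf.be.ˌken.ga:l.

primary 2, secondary 4, 6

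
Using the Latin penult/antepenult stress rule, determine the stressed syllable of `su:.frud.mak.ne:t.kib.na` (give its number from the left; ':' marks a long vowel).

Classical Latin: stress the penult if heavy (long vowel or closed), else the antepenult.
Weights: 4 ne:t H, 5 kib H, 6 na L.
The penult (syllable 5, kib) is heavy, so it takes stress.
Stress on syllable 5: su:.frud.mak.ne:t.ˈkib.na.

5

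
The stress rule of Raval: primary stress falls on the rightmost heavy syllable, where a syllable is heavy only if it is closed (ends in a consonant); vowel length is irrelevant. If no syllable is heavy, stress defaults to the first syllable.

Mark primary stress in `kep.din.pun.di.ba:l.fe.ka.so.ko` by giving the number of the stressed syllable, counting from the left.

Weights: 1 kep H, 2 din H, 3 pun H, 4 di L, 5 ba:l H, 6 fe L, 7 ka L, 8 so L, 9 ko L.
Heavy syllables in the domain: 1, 2, 3, 5. The rightmost is syllable 5 (ba:l).
Primary stress: syllable 5 → kep.din.pun.di.ˈba:l.fe.ka.so.ko.

5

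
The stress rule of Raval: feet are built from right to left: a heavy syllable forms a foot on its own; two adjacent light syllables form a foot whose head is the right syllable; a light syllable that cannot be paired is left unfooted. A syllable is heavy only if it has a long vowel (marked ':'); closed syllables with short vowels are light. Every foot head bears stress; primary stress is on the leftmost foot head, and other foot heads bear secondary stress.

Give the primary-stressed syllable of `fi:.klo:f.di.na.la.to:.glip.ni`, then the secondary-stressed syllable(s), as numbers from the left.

Weights: 1 fi: H, 2 klo:f H, 3 di L, 4 na L, 5 la L, 6 to: H, 7 glip L, 8 ni L.
Parse right to left (heavy = foot alone; LL = one foot; stranded L unfooted): (ˈfi:) (ˈklo:f) di (na.ˈla) (ˈto:) (glip.ˈni).
Foot heads: 1, 2, 5, 6, 8.
Primary stress on the leftmost head = syllable 1.
Secondary stress on 2, 5, 6, 8: ˈfi:.ˌklo:f.di.na.ˌla.ˌto:.glip.ˌni.

primary 1, secondary 2, 5, 6, 8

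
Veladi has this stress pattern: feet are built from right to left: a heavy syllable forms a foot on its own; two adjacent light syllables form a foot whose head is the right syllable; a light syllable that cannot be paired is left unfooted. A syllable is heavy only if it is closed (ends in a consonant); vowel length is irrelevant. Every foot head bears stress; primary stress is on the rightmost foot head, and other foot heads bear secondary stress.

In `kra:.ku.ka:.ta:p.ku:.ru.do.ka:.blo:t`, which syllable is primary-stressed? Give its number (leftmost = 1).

9

Weights: 1 kra: L, 2 ku L, 3 ka: L, 4 ta:p H, 5 ku: L, 6 ru L, 7 do L, 8 ka: L, 9 blo:t H.
Parse right to left (heavy = foot alone; LL = one foot; stranded L unfooted): kra: (ku.ˈka:) (ˈta:p) (ku:.ˈru) (do.ˈka:) (ˈblo:t).
Foot heads: 3, 4, 6, 8, 9.
Primary stress on the rightmost head = syllable 9.
Primary stress: syllable 9 → kra:.ku.ka:.ta:p.ku:.ru.do.ka:.ˈblo:t.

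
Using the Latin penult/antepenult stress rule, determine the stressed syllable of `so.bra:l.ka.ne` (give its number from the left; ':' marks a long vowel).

2

Classical Latin: stress the penult if heavy (long vowel or closed), else the antepenult.
Weights: 2 bra:l H, 3 ka L, 4 ne L.
The penult (syllable 3, ka) is light, so stress falls on the antepenult (syllable 2, bra:l).
Stress on syllable 2: so.ˈbra:l.ka.ne.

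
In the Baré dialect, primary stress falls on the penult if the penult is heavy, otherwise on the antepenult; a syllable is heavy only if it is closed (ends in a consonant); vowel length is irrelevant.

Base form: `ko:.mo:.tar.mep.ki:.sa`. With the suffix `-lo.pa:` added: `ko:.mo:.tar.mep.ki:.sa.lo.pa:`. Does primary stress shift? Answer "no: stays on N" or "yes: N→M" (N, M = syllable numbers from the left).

yes: 4→6

Base `ko:.mo:.tar.mep.ki:.sa` (6 syllables):
  Weights: 4 mep H, 5 ki: L, 6 sa L.
  The penult (syllable 5, ki:) is light, so stress falls on the antepenult (syllable 4, mep).
  → primary stress on syllable 4.
Suffixed `ko:.mo:.tar.mep.ki:.sa.lo.pa:` (8 syllables):
  Weights: 6 sa L, 7 lo L, 8 pa: L.
  The penult (syllable 7, lo) is light, so stress falls on the antepenult (syllable 6, sa).
  → primary stress on syllable 6.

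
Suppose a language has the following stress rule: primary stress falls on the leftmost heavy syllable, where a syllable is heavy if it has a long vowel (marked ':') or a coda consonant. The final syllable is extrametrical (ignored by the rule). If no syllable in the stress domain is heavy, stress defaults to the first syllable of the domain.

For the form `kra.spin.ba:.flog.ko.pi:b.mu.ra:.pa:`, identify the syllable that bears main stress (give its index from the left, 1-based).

2

The final syllable (9, pa:) is extrametrical; the stress domain is syllables 1–8.
Weights: 1 kra L, 2 spin H, 3 ba: H, 4 flog H, 5 ko L, 6 pi:b H, 7 mu L, 8 ra: H.
Heavy syllables in the domain: 2, 3, 4, 6, 8. The leftmost is syllable 2 (spin).
Primary stress: syllable 2 → kra.ˈspin.ba:.flog.ko.pi:b.mu.ra:.pa:.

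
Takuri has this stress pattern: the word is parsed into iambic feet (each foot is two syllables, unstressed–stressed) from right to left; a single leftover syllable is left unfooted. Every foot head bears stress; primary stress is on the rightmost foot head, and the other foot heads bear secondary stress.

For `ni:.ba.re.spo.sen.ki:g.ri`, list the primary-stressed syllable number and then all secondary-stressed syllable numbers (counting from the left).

Parse right to left into iambic (σˈσ) feet: ni: (ba.ˈre) (spo.ˈsen) (ki:g.ˈri). Syllable 1 is left unfooted.
Foot heads (stressed positions): 3, 5, 7.
End Rule Rightmost: primary stress on the rightmost head = syllable 7.
Secondary stress on 3, 5: ni:.ba.ˌre.spo.ˌsen.ki:g.ˈri.

primary 7, secondary 3, 5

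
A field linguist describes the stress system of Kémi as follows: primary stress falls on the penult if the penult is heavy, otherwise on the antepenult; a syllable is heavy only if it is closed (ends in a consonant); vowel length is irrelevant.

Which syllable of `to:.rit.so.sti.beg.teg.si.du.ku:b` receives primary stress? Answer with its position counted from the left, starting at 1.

7

Weights: 7 si L, 8 du L, 9 ku:b H.
The penult (syllable 8, du) is light, so stress falls on the antepenult (syllable 7, si).
Primary stress: syllable 7 → to:.rit.so.sti.beg.teg.ˈsi.du.ku:b.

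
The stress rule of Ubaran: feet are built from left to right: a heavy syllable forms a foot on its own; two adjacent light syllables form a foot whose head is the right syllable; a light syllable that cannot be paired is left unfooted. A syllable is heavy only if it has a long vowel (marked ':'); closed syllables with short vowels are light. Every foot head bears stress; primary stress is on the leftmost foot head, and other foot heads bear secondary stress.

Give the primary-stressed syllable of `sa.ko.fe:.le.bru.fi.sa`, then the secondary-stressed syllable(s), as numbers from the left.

primary 2, secondary 3, 5, 7

Weights: 1 sa L, 2 ko L, 3 fe: H, 4 le L, 5 bru L, 6 fi L, 7 sa L.
Parse left to right (heavy = foot alone; LL = one foot; stranded L unfooted): (sa.ˈko) (ˈfe:) (le.ˈbru) (fi.ˈsa).
Foot heads: 2, 3, 5, 7.
Primary stress on the leftmost head = syllable 2.
Secondary stress on 3, 5, 7: sa.ˈko.ˌfe:.le.ˌbru.fi.ˌsa.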